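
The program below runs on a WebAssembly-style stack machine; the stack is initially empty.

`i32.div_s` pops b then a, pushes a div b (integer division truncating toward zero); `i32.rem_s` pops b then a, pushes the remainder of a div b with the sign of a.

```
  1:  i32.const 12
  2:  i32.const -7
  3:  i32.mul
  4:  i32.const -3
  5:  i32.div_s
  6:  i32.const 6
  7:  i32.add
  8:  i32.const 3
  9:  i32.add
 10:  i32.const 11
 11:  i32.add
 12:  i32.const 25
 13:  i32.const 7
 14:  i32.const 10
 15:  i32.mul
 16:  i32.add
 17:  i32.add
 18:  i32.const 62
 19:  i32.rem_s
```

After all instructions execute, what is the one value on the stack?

19

i32.const 12  [12]
i32.const -7  [12, -7]
i32.mul       [-84]
i32.const -3  [-84, -3]
i32.div_s     [28]
i32.const 6   [28, 6]
i32.add       [34]
i32.const 3   [34, 3]
i32.add       [37]
i32.const 11  [37, 11]
i32.add       [48]
i32.const 25  [48, 25]
i32.const 7   [48, 25, 7]
i32.const 10  [48, 25, 7, 10]
i32.mul       [48, 25, 70]
i32.add       [48, 95]
i32.add       [143]
i32.const 62  [143, 62]
i32.rem_s     [19]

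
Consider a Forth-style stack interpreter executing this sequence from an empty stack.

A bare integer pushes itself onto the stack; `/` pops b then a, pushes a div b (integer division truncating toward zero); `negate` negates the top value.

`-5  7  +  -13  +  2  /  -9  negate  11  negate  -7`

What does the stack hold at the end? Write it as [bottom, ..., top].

-5     : [-5]
7      : [-5, 7]
+      : [2]
-13    : [2, -13]
+      : [-11]
2      : [-11, 2]
/      : [-5]
-9     : [-5, -9]
negate : [-5, 9]
11     : [-5, 9, 11]
negate : [-5, 9, -11]
-7     : [-5, 9, -11, -7]

[-5, 9, -11, -7]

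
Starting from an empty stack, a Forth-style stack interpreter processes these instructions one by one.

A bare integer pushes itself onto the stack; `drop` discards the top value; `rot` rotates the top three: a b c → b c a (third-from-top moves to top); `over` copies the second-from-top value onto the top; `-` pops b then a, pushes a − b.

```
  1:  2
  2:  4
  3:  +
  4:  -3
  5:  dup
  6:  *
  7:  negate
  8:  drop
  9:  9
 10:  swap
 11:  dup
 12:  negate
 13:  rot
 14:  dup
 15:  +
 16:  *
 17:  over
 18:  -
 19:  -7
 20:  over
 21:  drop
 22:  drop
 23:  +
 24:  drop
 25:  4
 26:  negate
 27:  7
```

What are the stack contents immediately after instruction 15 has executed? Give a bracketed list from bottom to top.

[6, -6, 18]

2      -> 2
4      -> 2 4
+      -> 6
-3     -> 6 -3
dup    -> 6 -3 -3
*      -> 6 9
negate -> 6 -9
drop   -> 6
9      -> 6 9
swap   -> 9 6
dup    -> 9 6 6
negate -> 9 6 -6
rot    -> 6 -6 9
dup    -> 6 -6 9 9
+      -> 6 -6 18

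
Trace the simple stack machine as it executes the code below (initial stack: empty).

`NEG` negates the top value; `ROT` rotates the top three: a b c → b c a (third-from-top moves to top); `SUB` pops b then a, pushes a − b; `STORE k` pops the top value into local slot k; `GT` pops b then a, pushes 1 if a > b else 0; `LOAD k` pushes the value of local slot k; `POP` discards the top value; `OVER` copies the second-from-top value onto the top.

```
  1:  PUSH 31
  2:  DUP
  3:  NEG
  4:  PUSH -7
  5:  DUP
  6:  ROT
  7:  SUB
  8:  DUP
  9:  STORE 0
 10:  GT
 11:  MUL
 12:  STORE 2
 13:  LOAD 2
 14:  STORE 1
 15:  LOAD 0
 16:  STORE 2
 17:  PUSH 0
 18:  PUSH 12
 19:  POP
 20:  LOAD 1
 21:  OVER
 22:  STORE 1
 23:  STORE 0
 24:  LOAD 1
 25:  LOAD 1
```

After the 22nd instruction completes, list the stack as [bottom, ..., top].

PUSH 31 : [31]
DUP     : [31, 31]
NEG     : [31, -31]
PUSH -7 : [31, -31, -7]
DUP     : [31, -31, -7, -7]
ROT     : [31, -7, -7, -31]
SUB     : [31, -7, 24]
DUP     : [31, -7, 24, 24]
STORE 0 : [31, -7, 24]
GT      : [31, 0]
MUL     : [0]
STORE 2 : []
LOAD 2  : [0]
STORE 1 : []
LOAD 0  : [24]
STORE 2 : []
PUSH 0  : [0]
PUSH 12 : [0, 12]
POP     : [0]
LOAD 1  : [0, 0]
OVER    : [0, 0, 0]
STORE 1 : [0, 0]

[0, 0]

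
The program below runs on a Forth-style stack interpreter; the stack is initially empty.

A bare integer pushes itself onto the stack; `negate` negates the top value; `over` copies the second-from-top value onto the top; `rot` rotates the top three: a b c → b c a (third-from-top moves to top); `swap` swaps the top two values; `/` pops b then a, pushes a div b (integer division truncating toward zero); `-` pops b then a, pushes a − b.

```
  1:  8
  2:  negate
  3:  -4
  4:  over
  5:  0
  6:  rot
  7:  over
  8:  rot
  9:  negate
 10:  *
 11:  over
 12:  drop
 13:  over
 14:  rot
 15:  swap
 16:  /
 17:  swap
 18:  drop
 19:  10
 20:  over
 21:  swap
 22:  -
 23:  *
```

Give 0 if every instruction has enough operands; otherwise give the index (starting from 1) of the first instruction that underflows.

0

8      -> 8
negate -> -8
-4     -> -8 -4
over   -> -8 -4 -8
0      -> -8 -4 -8 0
rot    -> -8 -8 0 -4
over   -> -8 -8 0 -4 0
rot    -> -8 -8 -4 0 0
negate -> -8 -8 -4 0 0
*      -> -8 -8 -4 0
over   -> -8 -8 -4 0 -4
drop   -> -8 -8 -4 0
over   -> -8 -8 -4 0 -4
rot    -> -8 -8 0 -4 -4
swap   -> -8 -8 0 -4 -4
/      -> -8 -8 0 1
swap   -> -8 -8 1 0
drop   -> -8 -8 1
10     -> -8 -8 1 10
over   -> -8 -8 1 10 1
swap   -> -8 -8 1 1 10
-      -> -8 -8 1 -9
*      -> -8 -8 -9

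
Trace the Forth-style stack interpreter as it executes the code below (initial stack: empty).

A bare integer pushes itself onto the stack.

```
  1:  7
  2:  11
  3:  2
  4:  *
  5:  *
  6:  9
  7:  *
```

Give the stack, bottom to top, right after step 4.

7   [7]
11  [7, 11]
2   [7, 11, 2]
*   [7, 22]

[7, 22]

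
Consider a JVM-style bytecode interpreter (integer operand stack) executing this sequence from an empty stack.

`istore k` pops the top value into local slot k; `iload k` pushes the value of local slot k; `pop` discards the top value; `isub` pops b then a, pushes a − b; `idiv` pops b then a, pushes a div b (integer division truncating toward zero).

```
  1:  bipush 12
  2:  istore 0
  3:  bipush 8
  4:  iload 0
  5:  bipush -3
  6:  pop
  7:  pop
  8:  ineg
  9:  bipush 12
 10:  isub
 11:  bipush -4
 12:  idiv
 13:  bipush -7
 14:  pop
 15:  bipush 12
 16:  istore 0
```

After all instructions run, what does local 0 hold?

12

bipush 12 → 12
istore 0  → (empty)
bipush 8  → 8
iload 0   → 8 12
bipush -3 → 8 12 -3
pop       → 8 12
pop       → 8
ineg      → -8
bipush 12 → -8 12
isub      → -20
bipush -4 → -20 -4
idiv      → 5
bipush -7 → 5 -7
pop       → 5
bipush 12 → 5 12
istore 0  → 5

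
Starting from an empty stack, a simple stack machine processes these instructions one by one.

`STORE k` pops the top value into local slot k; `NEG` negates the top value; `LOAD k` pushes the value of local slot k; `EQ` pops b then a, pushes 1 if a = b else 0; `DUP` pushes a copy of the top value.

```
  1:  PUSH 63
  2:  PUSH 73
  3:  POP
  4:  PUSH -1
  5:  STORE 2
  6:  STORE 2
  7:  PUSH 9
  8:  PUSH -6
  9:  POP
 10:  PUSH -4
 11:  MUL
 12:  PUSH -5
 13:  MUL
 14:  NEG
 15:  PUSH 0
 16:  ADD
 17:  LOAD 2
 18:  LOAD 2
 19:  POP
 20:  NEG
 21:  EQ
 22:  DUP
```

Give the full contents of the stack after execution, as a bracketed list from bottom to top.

PUSH 63 → 63
PUSH 73 → 63 73
POP     → 63
PUSH -1 → 63 -1
STORE 2 → 63
STORE 2 → (empty)
PUSH 9  → 9
PUSH -6 → 9 -6
POP     → 9
PUSH -4 → 9 -4
MUL     → -36
PUSH -5 → -36 -5
MUL     → 180
NEG     → -180
PUSH 0  → -180 0
ADD     → -180
LOAD 2  → -180 63
LOAD 2  → -180 63 63
POP     → -180 63
NEG     → -180 -63
EQ      → 0
DUP     → 0 0

[0, 0]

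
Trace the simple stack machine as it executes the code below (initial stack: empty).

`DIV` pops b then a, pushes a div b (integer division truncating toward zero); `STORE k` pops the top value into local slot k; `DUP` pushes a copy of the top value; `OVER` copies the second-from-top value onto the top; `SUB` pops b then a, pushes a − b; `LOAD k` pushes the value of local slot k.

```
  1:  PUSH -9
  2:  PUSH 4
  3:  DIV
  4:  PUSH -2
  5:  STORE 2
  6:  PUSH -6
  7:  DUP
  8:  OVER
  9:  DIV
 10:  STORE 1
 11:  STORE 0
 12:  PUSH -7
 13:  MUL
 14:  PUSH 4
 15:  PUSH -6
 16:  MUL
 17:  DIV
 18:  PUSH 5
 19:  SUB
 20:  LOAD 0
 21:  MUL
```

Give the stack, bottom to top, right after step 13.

PUSH -9  [-9]
PUSH 4   [-9, 4]
DIV      [-2]
PUSH -2  [-2, -2]
STORE 2  [-2]
PUSH -6  [-2, -6]
DUP      [-2, -6, -6]
OVER     [-2, -6, -6, -6]
DIV      [-2, -6, 1]
STORE 1  [-2, -6]
STORE 0  [-2]
PUSH -7  [-2, -7]
MUL      [14]

[14]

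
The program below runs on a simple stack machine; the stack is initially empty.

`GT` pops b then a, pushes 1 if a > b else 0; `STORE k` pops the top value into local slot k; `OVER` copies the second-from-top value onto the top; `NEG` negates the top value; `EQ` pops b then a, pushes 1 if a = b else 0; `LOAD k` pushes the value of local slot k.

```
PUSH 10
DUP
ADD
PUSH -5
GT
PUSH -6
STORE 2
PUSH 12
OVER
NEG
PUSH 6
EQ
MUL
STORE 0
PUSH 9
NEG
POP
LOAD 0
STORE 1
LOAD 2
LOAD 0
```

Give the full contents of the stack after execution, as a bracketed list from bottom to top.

[1, -6, 0]

PUSH 10 → 10
DUP     → 10 10
ADD     → 20
PUSH -5 → 20 -5
GT      → 1
PUSH -6 → 1 -6
STORE 2 → 1
PUSH 12 → 1 12
OVER    → 1 12 1
NEG     → 1 12 -1
PUSH 6  → 1 12 -1 6
EQ      → 1 12 0
MUL     → 1 0
STORE 0 → 1
PUSH 9  → 1 9
NEG     → 1 -9
POP     → 1
LOAD 0  → 1 0
STORE 1 → 1
LOAD 2  → 1 -6
LOAD 0  → 1 -6 0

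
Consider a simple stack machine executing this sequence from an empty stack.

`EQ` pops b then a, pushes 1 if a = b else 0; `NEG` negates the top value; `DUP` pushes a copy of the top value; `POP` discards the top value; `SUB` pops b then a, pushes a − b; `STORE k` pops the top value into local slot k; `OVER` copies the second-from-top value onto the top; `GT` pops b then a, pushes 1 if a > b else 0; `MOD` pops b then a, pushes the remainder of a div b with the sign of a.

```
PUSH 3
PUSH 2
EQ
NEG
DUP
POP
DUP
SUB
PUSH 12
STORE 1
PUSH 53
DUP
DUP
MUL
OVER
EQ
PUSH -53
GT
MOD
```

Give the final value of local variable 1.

PUSH 3    [3]
PUSH 2    [3, 2]
EQ        [0]
NEG       [0]
DUP       [0, 0]
POP       [0]
DUP       [0, 0]
SUB       [0]
PUSH 12   [0, 12]
STORE 1   [0]
PUSH 53   [0, 53]
DUP       [0, 53, 53]
DUP       [0, 53, 53, 53]
MUL       [0, 53, 2809]
OVER      [0, 53, 2809, 53]
EQ        [0, 53, 0]
PUSH -53  [0, 53, 0, -53]
GT        [0, 53, 1]
MOD       [0, 0]

12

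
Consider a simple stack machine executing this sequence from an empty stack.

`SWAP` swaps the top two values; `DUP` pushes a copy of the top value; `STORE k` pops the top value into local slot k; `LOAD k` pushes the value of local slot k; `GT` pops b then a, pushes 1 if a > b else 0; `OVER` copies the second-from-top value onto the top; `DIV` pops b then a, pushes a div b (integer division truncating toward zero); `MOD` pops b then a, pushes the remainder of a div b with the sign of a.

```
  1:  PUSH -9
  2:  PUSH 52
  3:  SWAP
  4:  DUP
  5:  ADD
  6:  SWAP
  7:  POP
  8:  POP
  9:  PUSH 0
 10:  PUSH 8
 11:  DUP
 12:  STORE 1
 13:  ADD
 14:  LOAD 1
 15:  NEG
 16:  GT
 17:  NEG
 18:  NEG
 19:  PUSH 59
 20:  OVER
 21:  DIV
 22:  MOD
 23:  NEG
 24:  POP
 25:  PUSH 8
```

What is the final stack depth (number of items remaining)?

PUSH -9 -> -9
PUSH 52 -> -9 52
SWAP    -> 52 -9
DUP     -> 52 -9 -9
ADD     -> 52 -18
SWAP    -> -18 52
POP     -> -18
POP     -> (empty)
PUSH 0  -> 0
PUSH 8  -> 0 8
DUP     -> 0 8 8
STORE 1 -> 0 8
ADD     -> 8
LOAD 1  -> 8 8
NEG     -> 8 -8
GT      -> 1
NEG     -> -1
NEG     -> 1
PUSH 59 -> 1 59
OVER    -> 1 59 1
DIV     -> 1 59
MOD     -> 1
NEG     -> -1
POP     -> (empty)
PUSH 8  -> 8

1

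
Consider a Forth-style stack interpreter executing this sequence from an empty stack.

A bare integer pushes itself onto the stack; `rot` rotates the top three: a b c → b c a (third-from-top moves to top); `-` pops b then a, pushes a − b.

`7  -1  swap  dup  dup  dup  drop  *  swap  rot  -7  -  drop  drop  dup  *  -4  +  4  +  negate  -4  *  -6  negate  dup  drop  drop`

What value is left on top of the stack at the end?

9604

7      → [7]
-1     → [7, -1]
swap   → [-1, 7]
dup    → [-1, 7, 7]
dup    → [-1, 7, 7, 7]
dup    → [-1, 7, 7, 7, 7]
drop   → [-1, 7, 7, 7]
*      → [-1, 7, 49]
swap   → [-1, 49, 7]
rot    → [49, 7, -1]
-7     → [49, 7, -1, -7]
-      → [49, 7, 6]
drop   → [49, 7]
drop   → [49]
dup    → [49, 49]
*      → [2401]
-4     → [2401, -4]
+      → [2397]
4      → [2397, 4]
+      → [2401]
negate → [-2401]
-4     → [-2401, -4]
*      → [9604]
-6     → [9604, -6]
negate → [9604, 6]
dup    → [9604, 6, 6]
drop   → [9604, 6]
drop   → [9604]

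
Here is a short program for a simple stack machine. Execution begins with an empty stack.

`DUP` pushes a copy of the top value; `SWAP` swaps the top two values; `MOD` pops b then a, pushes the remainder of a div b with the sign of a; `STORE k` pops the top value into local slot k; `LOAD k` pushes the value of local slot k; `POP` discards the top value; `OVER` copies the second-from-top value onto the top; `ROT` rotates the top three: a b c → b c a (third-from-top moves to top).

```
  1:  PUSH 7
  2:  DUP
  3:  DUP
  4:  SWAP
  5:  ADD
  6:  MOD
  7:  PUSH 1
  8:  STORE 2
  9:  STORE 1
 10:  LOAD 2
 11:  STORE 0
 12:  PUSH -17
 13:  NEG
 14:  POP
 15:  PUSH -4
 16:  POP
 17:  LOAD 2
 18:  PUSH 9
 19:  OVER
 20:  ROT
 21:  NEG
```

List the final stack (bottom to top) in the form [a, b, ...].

PUSH 7    7
DUP       7 7
DUP       7 7 7
SWAP      7 7 7
ADD       7 14
MOD       7
PUSH 1    7 1
STORE 2   7
STORE 1   (empty)
LOAD 2    1
STORE 0   (empty)
PUSH -17  -17
NEG       17
POP       (empty)
PUSH -4   -4
POP       (empty)
LOAD 2    1
PUSH 9    1 9
OVER      1 9 1
ROT       9 1 1
NEG       9 1 -1

[9, 1, -1]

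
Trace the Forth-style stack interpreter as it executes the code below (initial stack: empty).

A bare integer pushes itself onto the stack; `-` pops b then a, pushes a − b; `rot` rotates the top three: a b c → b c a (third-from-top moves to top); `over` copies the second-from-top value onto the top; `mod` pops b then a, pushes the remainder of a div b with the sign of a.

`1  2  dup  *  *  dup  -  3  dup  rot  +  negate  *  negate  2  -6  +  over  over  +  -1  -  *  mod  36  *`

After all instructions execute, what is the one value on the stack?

324

1      → [1]
2      → [1, 2]
dup    → [1, 2, 2]
*      → [1, 4]
*      → [4]
dup    → [4, 4]
-      → [0]
3      → [0, 3]
dup    → [0, 3, 3]
rot    → [3, 3, 0]
+      → [3, 3]
negate → [3, -3]
*      → [-9]
negate → [9]
2      → [9, 2]
-6     → [9, 2, -6]
+      → [9, -4]
over   → [9, -4, 9]
over   → [9, -4, 9, -4]
+      → [9, -4, 5]
-1     → [9, -4, 5, -1]
-      → [9, -4, 6]
*      → [9, -24]
mod    → [9]
36     → [9, 36]
*      → [324]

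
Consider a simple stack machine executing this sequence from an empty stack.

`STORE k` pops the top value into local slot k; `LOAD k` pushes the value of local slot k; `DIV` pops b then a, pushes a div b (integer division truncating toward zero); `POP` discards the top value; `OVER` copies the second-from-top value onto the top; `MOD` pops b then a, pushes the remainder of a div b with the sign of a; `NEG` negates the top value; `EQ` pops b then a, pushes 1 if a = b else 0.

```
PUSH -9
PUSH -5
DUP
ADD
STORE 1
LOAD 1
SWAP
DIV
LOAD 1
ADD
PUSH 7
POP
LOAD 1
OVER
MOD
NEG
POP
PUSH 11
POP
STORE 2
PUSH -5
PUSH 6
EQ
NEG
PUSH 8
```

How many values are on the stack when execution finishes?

PUSH -9 : [-9]
PUSH -5 : [-9, -5]
DUP     : [-9, -5, -5]
ADD     : [-9, -10]
STORE 1 : [-9]
LOAD 1  : [-9, -10]
SWAP    : [-10, -9]
DIV     : [1]
LOAD 1  : [1, -10]
ADD     : [-9]
PUSH 7  : [-9, 7]
POP     : [-9]
LOAD 1  : [-9, -10]
OVER    : [-9, -10, -9]
MOD     : [-9, -1]
NEG     : [-9, 1]
POP     : [-9]
PUSH 11 : [-9, 11]
POP     : [-9]
STORE 2 : []
PUSH -5 : [-5]
PUSH 6  : [-5, 6]
EQ      : [0]
NEG     : [0]
PUSH 8  : [0, 8]

2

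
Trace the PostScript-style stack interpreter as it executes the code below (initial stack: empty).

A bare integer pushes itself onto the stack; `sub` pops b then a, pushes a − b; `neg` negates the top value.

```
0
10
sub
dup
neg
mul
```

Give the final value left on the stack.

0    [0]
10   [0, 10]
sub  [-10]
dup  [-10, -10]
neg  [-10, 10]
mul  [-100]

-100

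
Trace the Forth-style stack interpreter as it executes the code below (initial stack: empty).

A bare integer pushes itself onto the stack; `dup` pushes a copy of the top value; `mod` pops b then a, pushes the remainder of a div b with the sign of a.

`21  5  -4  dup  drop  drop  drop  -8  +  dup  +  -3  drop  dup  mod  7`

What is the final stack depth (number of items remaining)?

2

21    [21]
5     [21, 5]
-4    [21, 5, -4]
dup   [21, 5, -4, -4]
drop  [21, 5, -4]
drop  [21, 5]
drop  [21]
-8    [21, -8]
+     [13]
dup   [13, 13]
+     [26]
-3    [26, -3]
drop  [26]
dup   [26, 26]
mod   [0]
7     [0, 7]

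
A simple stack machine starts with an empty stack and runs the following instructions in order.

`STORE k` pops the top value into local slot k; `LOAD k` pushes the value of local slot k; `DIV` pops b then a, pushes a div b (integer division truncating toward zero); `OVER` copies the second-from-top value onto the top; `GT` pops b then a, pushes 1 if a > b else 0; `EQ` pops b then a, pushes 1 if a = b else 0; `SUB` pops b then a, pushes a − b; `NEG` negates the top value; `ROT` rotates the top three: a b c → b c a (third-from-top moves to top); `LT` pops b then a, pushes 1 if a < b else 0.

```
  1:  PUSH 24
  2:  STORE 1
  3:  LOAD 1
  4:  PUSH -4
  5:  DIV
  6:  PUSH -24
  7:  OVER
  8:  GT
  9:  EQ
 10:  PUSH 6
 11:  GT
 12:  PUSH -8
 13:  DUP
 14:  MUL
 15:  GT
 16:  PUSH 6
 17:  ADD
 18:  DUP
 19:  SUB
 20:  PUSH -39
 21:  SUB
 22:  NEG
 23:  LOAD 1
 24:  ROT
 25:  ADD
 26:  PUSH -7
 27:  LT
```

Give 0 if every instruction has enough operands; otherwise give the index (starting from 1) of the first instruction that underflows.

PUSH 24  → [24]
STORE 1  → []
LOAD 1   → [24]
PUSH -4  → [24, -4]
DIV      → [-6]
PUSH -24 → [-6, -24]
OVER     → [-6, -24, -6]
GT       → [-6, 0]
EQ       → [0]
PUSH 6   → [0, 6]
GT       → [0]
PUSH -8  → [0, -8]
DUP      → [0, -8, -8]
MUL      → [0, 64]
GT       → [0]
PUSH 6   → [0, 6]
ADD      → [6]
DUP      → [6, 6]
SUB      → [0]
PUSH -39 → [0, -39]
SUB      → [39]
NEG      → [-39]
LOAD 1   → [-39, 24]
ROT  — needs 3 operands, stack has 2 → underflow

24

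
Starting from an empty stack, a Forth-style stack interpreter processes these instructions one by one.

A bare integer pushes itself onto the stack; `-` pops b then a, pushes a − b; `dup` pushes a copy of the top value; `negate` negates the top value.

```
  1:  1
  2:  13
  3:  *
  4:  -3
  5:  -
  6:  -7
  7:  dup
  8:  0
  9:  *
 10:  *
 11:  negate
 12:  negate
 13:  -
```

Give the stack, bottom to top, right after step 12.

[16, 0]

1       1
13      1 13
*       13
-3      13 -3
-       16
-7      16 -7
dup     16 -7 -7
0       16 -7 -7 0
*       16 -7 0
*       16 0
negate  16 0
negate  16 0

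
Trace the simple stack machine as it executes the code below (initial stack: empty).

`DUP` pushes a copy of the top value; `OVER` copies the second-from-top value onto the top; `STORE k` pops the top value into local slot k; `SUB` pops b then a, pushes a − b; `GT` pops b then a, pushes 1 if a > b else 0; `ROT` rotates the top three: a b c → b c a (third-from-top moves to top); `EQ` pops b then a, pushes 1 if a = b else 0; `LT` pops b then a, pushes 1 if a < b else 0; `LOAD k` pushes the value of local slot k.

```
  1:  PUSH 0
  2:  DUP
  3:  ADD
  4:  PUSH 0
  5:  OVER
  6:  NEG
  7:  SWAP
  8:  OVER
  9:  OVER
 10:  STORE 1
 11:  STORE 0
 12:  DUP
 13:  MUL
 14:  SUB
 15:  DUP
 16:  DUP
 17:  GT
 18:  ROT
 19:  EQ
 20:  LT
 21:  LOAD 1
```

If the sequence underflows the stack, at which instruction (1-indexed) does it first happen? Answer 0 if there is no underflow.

PUSH 0  : 0
DUP     : 0 0
ADD     : 0
PUSH 0  : 0 0
OVER    : 0 0 0
NEG     : 0 0 0
SWAP    : 0 0 0
OVER    : 0 0 0 0
OVER    : 0 0 0 0 0
STORE 1 : 0 0 0 0
STORE 0 : 0 0 0
DUP     : 0 0 0 0
MUL     : 0 0 0
SUB     : 0 0
DUP     : 0 0 0
DUP     : 0 0 0 0
GT      : 0 0 0
ROT     : 0 0 0
EQ      : 0 1
LT      : 1
LOAD 1  : 1 0

0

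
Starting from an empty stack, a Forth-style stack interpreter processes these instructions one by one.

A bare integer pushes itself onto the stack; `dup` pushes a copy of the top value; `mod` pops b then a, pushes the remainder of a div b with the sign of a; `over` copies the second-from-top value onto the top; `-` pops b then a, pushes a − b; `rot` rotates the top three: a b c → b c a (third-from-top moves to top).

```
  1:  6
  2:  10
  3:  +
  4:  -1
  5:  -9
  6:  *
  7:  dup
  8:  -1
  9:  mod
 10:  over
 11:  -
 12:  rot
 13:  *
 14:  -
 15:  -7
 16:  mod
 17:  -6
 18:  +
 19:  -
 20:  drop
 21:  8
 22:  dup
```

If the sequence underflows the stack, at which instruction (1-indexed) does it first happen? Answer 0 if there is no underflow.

6    -> [6]
10   -> [6, 10]
+    -> [16]
-1   -> [16, -1]
-9   -> [16, -1, -9]
*    -> [16, 9]
dup  -> [16, 9, 9]
-1   -> [16, 9, 9, -1]
mod  -> [16, 9, 0]
over -> [16, 9, 0, 9]
-    -> [16, 9, -9]
rot  -> [9, -9, 16]
*    -> [9, -144]
-    -> [153]
-7   -> [153, -7]
mod  -> [6]
-6   -> [6, -6]
+    -> [0]
-  — needs 2 operands, stack has 1 → underflow

19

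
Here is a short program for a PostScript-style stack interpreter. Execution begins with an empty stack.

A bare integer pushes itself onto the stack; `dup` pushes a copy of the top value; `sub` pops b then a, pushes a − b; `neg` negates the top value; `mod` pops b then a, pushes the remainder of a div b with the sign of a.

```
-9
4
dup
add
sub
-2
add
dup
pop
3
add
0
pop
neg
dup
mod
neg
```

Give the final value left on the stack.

0

-9  : [-9]
4   : [-9, 4]
dup : [-9, 4, 4]
add : [-9, 8]
sub : [-17]
-2  : [-17, -2]
add : [-19]
dup : [-19, -19]
pop : [-19]
3   : [-19, 3]
add : [-16]
0   : [-16, 0]
pop : [-16]
neg : [16]
dup : [16, 16]
mod : [0]
neg : [0]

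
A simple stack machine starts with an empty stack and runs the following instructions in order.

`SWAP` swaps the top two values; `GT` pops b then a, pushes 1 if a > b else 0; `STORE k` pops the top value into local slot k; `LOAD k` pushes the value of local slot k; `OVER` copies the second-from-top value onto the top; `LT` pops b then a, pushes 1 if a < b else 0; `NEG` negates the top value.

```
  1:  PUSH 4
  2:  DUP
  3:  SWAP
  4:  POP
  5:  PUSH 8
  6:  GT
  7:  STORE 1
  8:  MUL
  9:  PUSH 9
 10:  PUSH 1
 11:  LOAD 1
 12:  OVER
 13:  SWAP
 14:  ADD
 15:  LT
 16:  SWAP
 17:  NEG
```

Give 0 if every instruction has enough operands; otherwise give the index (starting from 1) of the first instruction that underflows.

8

PUSH 4  → 4
DUP     → 4 4
SWAP    → 4 4
POP     → 4
PUSH 8  → 4 8
GT      → 0
STORE 1 → (empty)
MUL  — needs 2 operands, stack has 0 → underflow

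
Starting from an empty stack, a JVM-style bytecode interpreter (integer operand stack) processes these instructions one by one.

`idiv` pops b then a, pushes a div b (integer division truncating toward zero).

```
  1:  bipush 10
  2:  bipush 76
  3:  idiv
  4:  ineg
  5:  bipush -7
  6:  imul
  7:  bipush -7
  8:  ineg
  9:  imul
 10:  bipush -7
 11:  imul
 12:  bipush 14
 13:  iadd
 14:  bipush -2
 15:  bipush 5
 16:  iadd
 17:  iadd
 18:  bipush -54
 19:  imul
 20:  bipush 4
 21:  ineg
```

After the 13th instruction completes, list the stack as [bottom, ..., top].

bipush 10 : [10]
bipush 76 : [10, 76]
idiv      : [0]
ineg      : [0]
bipush -7 : [0, -7]
imul      : [0]
bipush -7 : [0, -7]
ineg      : [0, 7]
imul      : [0]
bipush -7 : [0, -7]
imul      : [0]
bipush 14 : [0, 14]
iadd      : [14]

[14]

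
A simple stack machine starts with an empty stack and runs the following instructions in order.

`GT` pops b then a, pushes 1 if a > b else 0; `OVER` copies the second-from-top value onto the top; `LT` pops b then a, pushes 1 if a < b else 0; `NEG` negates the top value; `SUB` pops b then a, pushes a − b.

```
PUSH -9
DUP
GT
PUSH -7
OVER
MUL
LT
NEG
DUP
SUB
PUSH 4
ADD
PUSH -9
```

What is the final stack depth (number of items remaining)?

2

PUSH -9  [-9]
DUP      [-9, -9]
GT       [0]
PUSH -7  [0, -7]
OVER     [0, -7, 0]
MUL      [0, 0]
LT       [0]
NEG      [0]
DUP      [0, 0]
SUB      [0]
PUSH 4   [0, 4]
ADD      [4]
PUSH -9  [4, -9]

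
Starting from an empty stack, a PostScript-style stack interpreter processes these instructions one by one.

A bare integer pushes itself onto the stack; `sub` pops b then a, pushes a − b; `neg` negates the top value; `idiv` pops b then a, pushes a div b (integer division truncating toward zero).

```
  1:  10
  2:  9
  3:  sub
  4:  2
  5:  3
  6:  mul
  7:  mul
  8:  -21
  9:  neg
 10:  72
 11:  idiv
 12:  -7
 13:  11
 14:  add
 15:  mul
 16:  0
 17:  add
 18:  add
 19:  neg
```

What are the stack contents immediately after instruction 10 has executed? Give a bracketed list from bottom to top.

10   [10]
9    [10, 9]
sub  [1]
2    [1, 2]
3    [1, 2, 3]
mul  [1, 6]
mul  [6]
-21  [6, -21]
neg  [6, 21]
72   [6, 21, 72]

[6, 21, 72]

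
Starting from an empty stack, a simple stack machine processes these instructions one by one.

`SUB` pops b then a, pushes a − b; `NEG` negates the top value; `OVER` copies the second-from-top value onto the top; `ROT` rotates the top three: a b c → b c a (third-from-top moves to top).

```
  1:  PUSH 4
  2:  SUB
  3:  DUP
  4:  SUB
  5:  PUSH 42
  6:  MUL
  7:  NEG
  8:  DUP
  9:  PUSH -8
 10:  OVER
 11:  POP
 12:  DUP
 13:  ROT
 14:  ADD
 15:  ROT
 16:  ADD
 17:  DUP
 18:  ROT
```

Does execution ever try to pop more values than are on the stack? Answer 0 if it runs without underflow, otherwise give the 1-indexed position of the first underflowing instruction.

2

PUSH 4 -> 4
SUB  — needs 2 operands, stack has 1 → underflow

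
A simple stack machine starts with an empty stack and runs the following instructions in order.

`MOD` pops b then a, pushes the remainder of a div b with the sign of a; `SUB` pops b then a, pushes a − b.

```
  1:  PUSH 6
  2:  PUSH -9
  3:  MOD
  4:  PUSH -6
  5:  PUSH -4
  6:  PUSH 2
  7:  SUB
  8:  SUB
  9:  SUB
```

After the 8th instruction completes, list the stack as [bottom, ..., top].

[6, 0]

PUSH 6  -> 6
PUSH -9 -> 6 -9
MOD     -> 6
PUSH -6 -> 6 -6
PUSH -4 -> 6 -6 -4
PUSH 2  -> 6 -6 -4 2
SUB     -> 6 -6 -6
SUB     -> 6 0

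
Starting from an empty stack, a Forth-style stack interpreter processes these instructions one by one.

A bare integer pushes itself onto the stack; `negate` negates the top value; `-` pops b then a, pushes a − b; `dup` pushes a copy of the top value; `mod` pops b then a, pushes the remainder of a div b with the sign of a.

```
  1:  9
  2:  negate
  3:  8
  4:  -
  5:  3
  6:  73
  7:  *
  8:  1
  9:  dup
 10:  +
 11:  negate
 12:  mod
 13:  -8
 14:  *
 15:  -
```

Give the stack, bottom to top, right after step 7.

[-17, 219]

9       [9]
negate  [-9]
8       [-9, 8]
-       [-17]
3       [-17, 3]
73      [-17, 3, 73]
*       [-17, 219]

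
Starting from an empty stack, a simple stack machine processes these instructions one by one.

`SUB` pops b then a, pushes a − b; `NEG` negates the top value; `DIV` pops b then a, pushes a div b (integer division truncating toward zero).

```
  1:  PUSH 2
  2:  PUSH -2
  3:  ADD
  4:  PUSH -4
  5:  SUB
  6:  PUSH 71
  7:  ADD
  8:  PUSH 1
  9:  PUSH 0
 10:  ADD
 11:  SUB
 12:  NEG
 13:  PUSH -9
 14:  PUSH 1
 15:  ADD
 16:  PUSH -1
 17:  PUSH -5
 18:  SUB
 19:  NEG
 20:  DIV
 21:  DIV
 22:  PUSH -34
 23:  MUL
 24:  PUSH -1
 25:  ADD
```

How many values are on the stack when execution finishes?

1

PUSH 2   : [2]
PUSH -2  : [2, -2]
ADD      : [0]
PUSH -4  : [0, -4]
SUB      : [4]
PUSH 71  : [4, 71]
ADD      : [75]
PUSH 1   : [75, 1]
PUSH 0   : [75, 1, 0]
ADD      : [75, 1]
SUB      : [74]
NEG      : [-74]
PUSH -9  : [-74, -9]
PUSH 1   : [-74, -9, 1]
ADD      : [-74, -8]
PUSH -1  : [-74, -8, -1]
PUSH -5  : [-74, -8, -1, -5]
SUB      : [-74, -8, 4]
NEG      : [-74, -8, -4]
DIV      : [-74, 2]
DIV      : [-37]
PUSH -34 : [-37, -34]
MUL      : [1258]
PUSH -1  : [1258, -1]
ADD      : [1257]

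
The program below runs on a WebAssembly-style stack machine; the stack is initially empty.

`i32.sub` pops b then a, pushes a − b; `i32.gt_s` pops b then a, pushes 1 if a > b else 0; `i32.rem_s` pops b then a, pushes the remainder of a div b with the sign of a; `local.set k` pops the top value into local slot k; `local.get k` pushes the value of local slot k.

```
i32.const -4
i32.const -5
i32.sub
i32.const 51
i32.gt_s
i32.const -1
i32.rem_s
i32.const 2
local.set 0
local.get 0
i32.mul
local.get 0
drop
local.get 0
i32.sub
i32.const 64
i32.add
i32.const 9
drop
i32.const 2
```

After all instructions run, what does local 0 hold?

2

i32.const -4 -> -4
i32.const -5 -> -4 -5
i32.sub      -> 1
i32.const 51 -> 1 51
i32.gt_s     -> 0
i32.const -1 -> 0 -1
i32.rem_s    -> 0
i32.const 2  -> 0 2
local.set 0  -> 0
local.get 0  -> 0 2
i32.mul      -> 0
local.get 0  -> 0 2
drop         -> 0
local.get 0  -> 0 2
i32.sub      -> -2
i32.const 64 -> -2 64
i32.add      -> 62
i32.const 9  -> 62 9
drop         -> 62
i32.const 2  -> 62 2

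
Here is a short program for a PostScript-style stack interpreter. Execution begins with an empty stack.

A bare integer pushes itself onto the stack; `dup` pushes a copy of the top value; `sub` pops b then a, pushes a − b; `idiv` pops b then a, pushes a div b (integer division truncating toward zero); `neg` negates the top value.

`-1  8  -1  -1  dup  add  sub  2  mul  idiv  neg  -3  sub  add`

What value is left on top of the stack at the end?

-2

-1    [-1]
8     [-1, 8]
-1    [-1, 8, -1]
-1    [-1, 8, -1, -1]
dup   [-1, 8, -1, -1, -1]
add   [-1, 8, -1, -2]
sub   [-1, 8, 1]
2     [-1, 8, 1, 2]
mul   [-1, 8, 2]
idiv  [-1, 4]
neg   [-1, -4]
-3    [-1, -4, -3]
sub   [-1, -1]
add   [-2]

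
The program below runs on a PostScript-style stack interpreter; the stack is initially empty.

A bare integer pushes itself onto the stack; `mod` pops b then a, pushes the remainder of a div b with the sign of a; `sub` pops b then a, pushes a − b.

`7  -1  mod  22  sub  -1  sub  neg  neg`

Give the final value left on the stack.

7   -> 7
-1  -> 7 -1
mod -> 0
22  -> 0 22
sub -> -22
-1  -> -22 -1
sub -> -21
neg -> 21
neg -> -21

-21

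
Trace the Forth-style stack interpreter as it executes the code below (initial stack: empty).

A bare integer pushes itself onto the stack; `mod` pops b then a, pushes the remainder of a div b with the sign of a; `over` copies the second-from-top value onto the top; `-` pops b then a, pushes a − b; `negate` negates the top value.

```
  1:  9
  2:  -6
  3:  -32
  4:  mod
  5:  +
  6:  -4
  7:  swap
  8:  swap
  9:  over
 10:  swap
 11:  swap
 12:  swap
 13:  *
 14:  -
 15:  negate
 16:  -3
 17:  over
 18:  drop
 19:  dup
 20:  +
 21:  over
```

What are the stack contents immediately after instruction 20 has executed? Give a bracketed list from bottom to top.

[-15, -6]

9      : 9
-6     : 9 -6
-32    : 9 -6 -32
mod    : 9 -6
+      : 3
-4     : 3 -4
swap   : -4 3
swap   : 3 -4
over   : 3 -4 3
swap   : 3 3 -4
swap   : 3 -4 3
swap   : 3 3 -4
*      : 3 -12
-      : 15
negate : -15
-3     : -15 -3
over   : -15 -3 -15
drop   : -15 -3
dup    : -15 -3 -3
+      : -15 -6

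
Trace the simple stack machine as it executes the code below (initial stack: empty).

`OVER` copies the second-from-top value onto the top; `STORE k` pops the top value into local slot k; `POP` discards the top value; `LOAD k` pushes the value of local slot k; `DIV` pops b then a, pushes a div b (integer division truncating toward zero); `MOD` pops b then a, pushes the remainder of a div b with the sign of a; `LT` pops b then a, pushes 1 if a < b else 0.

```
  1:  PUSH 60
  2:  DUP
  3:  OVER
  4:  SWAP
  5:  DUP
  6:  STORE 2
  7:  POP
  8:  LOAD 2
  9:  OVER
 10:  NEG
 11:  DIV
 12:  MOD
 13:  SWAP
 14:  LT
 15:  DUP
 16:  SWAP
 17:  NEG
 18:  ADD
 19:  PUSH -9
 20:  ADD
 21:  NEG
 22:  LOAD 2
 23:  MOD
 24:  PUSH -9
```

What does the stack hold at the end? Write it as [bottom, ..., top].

PUSH 60 : [60]
DUP     : [60, 60]
OVER    : [60, 60, 60]
SWAP    : [60, 60, 60]
DUP     : [60, 60, 60, 60]
STORE 2 : [60, 60, 60]
POP     : [60, 60]
LOAD 2  : [60, 60, 60]
OVER    : [60, 60, 60, 60]
NEG     : [60, 60, 60, -60]
DIV     : [60, 60, -1]
MOD     : [60, 0]
SWAP    : [0, 60]
LT      : [1]
DUP     : [1, 1]
SWAP    : [1, 1]
NEG     : [1, -1]
ADD     : [0]
PUSH -9 : [0, -9]
ADD     : [-9]
NEG     : [9]
LOAD 2  : [9, 60]
MOD     : [9]
PUSH -9 : [9, -9]

[9, -9]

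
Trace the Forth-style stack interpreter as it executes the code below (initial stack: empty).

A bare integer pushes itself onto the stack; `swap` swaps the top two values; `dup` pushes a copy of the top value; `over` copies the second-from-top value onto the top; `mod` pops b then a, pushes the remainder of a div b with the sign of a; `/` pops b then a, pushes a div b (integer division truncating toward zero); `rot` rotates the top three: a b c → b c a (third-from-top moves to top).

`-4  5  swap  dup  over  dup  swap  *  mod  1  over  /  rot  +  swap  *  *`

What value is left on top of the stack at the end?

-4   → [-4]
5    → [-4, 5]
swap → [5, -4]
dup  → [5, -4, -4]
over → [5, -4, -4, -4]
dup  → [5, -4, -4, -4, -4]
swap → [5, -4, -4, -4, -4]
*    → [5, -4, -4, 16]
mod  → [5, -4, -4]
1    → [5, -4, -4, 1]
over → [5, -4, -4, 1, -4]
/    → [5, -4, -4, 0]
rot  → [5, -4, 0, -4]
+    → [5, -4, -4]
swap → [5, -4, -4]
*    → [5, 16]
*    → [80]

80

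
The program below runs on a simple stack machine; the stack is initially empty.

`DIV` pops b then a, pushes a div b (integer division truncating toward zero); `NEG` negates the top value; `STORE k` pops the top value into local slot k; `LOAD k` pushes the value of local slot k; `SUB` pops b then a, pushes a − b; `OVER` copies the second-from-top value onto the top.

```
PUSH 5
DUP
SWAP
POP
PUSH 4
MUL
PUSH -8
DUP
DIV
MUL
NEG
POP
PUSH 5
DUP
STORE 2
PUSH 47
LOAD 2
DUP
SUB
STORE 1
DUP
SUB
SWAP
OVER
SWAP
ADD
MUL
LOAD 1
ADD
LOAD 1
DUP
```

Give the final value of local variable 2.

5

PUSH 5  → 5
DUP     → 5 5
SWAP    → 5 5
POP     → 5
PUSH 4  → 5 4
MUL     → 20
PUSH -8 → 20 -8
DUP     → 20 -8 -8
DIV     → 20 1
MUL     → 20
NEG     → -20
POP     → (empty)
PUSH 5  → 5
DUP     → 5 5
STORE 2 → 5
PUSH 47 → 5 47
LOAD 2  → 5 47 5
DUP     → 5 47 5 5
SUB     → 5 47 0
STORE 1 → 5 47
DUP     → 5 47 47
SUB     → 5 0
SWAP    → 0 5
OVER    → 0 5 0
SWAP    → 0 0 5
ADD     → 0 5
MUL     → 0
LOAD 1  → 0 0
ADD     → 0
LOAD 1  → 0 0
DUP     → 0 0 0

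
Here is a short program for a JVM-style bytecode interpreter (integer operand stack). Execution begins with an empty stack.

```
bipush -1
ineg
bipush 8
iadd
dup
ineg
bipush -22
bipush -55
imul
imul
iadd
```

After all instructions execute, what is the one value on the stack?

bipush -1   [-1]
ineg        [1]
bipush 8    [1, 8]
iadd        [9]
dup         [9, 9]
ineg        [9, -9]
bipush -22  [9, -9, -22]
bipush -55  [9, -9, -22, -55]
imul        [9, -9, 1210]
imul        [9, -10890]
iadd        [-10881]

-10881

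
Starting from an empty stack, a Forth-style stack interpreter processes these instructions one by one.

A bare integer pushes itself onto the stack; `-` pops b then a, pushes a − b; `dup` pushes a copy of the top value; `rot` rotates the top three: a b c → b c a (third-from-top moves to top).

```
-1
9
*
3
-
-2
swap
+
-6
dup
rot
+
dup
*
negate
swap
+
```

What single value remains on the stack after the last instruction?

-406

-1     : -1
9      : -1 9
*      : -9
3      : -9 3
-      : -12
-2     : -12 -2
swap   : -2 -12
+      : -14
-6     : -14 -6
dup    : -14 -6 -6
rot    : -6 -6 -14
+      : -6 -20
dup    : -6 -20 -20
*      : -6 400
negate : -6 -400
swap   : -400 -6
+      : -406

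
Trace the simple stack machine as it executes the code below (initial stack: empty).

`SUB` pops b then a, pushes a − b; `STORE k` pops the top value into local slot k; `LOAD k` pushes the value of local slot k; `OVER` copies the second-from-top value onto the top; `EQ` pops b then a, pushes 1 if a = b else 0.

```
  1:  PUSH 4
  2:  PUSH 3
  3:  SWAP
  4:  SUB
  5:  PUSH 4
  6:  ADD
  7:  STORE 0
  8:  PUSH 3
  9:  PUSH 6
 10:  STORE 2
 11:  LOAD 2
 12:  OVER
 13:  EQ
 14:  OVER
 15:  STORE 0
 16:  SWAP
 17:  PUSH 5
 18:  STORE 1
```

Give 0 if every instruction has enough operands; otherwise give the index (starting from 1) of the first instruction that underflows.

PUSH 4   [4]
PUSH 3   [4, 3]
SWAP     [3, 4]
SUB      [-1]
PUSH 4   [-1, 4]
ADD      [3]
STORE 0  []
PUSH 3   [3]
PUSH 6   [3, 6]
STORE 2  [3]
LOAD 2   [3, 6]
OVER     [3, 6, 3]
EQ       [3, 0]
OVER     [3, 0, 3]
STORE 0  [3, 0]
SWAP     [0, 3]
PUSH 5   [0, 3, 5]
STORE 1  [0, 3]

0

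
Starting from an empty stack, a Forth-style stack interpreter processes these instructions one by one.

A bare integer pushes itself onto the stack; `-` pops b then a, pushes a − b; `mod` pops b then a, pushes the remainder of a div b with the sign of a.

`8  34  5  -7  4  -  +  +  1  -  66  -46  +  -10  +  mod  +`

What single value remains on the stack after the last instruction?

15

8    8
34   8 34
5    8 34 5
-7   8 34 5 -7
4    8 34 5 -7 4
-    8 34 5 -11
+    8 34 -6
+    8 28
1    8 28 1
-    8 27
66   8 27 66
-46  8 27 66 -46
+    8 27 20
-10  8 27 20 -10
+    8 27 10
mod  8 7
+    15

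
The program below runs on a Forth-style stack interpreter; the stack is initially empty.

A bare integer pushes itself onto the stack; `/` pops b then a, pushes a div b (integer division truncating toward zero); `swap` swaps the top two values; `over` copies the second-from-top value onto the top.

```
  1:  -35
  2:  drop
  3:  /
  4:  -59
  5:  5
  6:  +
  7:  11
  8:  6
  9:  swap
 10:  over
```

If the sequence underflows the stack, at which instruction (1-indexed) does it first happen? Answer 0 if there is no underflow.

3

-35  : [-35]
drop : []
/  — needs 2 operands, stack has 0 → underflow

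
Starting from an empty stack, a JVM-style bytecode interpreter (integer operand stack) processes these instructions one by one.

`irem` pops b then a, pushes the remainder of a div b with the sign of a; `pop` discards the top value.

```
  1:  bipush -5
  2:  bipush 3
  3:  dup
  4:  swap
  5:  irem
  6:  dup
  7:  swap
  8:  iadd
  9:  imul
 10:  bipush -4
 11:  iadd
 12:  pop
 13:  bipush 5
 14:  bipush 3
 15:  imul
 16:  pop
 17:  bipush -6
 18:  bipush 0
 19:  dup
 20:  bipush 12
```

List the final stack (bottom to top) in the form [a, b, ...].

[-6, 0, 0, 12]

bipush -5  -5
bipush 3   -5 3
dup        -5 3 3
swap       -5 3 3
irem       -5 0
dup        -5 0 0
swap       -5 0 0
iadd       -5 0
imul       0
bipush -4  0 -4
iadd       -4
pop        (empty)
bipush 5   5
bipush 3   5 3
imul       15
pop        (empty)
bipush -6  -6
bipush 0   -6 0
dup        -6 0 0
bipush 12  -6 0 0 12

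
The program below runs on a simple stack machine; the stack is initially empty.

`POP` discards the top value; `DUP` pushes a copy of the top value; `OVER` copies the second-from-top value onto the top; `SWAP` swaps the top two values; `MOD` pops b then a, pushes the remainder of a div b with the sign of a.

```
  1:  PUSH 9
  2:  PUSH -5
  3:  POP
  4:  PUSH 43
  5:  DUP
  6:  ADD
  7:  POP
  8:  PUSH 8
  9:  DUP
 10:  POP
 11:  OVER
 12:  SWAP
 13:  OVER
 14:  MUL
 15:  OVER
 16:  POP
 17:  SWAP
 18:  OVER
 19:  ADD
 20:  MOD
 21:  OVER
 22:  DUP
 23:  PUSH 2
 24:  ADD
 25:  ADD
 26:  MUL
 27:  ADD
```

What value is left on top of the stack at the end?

PUSH 9   [9]
PUSH -5  [9, -5]
POP      [9]
PUSH 43  [9, 43]
DUP      [9, 43, 43]
ADD      [9, 86]
POP      [9]
PUSH 8   [9, 8]
DUP      [9, 8, 8]
POP      [9, 8]
OVER     [9, 8, 9]
SWAP     [9, 9, 8]
OVER     [9, 9, 8, 9]
MUL      [9, 9, 72]
OVER     [9, 9, 72, 9]
POP      [9, 9, 72]
SWAP     [9, 72, 9]
OVER     [9, 72, 9, 72]
ADD      [9, 72, 81]
MOD      [9, 72]
OVER     [9, 72, 9]
DUP      [9, 72, 9, 9]
PUSH 2   [9, 72, 9, 9, 2]
ADD      [9, 72, 9, 11]
ADD      [9, 72, 20]
MUL      [9, 1440]
ADD      [1449]

1449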